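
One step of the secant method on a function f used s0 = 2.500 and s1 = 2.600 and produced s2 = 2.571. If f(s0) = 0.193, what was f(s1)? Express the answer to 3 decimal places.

-0.079

The secant line through (2.500, 0.193) and (2.600, f(s1)) crosses zero at s2 = 2.571.
So (2.500, 0.193), (2.600, f(s1)), (2.571, 0) are collinear:
f(s1) = 0.193 · (2.600 − 2.571) / (2.500 − 2.571) = 0.193 · (0.02900)/(-0.07100) = -0.07883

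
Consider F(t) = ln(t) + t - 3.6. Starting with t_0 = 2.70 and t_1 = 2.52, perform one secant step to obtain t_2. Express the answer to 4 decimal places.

2.6326

F(2.70) = 0.093252, F(2.52) = -0.155741
t_2 = 2.520000 − (-0.155741)·(2.520000 − 2.700000) / (-0.155741 − 0.093252) = 2.520000 − (0.028033)/(-0.248993) = 2.632587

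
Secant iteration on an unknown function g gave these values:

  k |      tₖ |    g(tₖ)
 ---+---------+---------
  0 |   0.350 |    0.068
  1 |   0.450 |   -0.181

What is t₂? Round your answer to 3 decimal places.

t₂ = 0.450 − (-0.181)·(0.450 − 0.350) / (-0.181 − 0.068)
   = 0.450 − (-0.01810)/(-0.24900) = 0.37731

0.377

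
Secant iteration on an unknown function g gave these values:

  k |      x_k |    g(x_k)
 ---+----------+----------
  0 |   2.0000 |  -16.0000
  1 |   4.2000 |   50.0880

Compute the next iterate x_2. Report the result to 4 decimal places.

2.5326

x_2 = 4.2000 − 50.0880·(4.2000 − 2.0000) / (50.0880 − (-16.0000))
   = 4.2000 − (110.193600)/(66.088000) = 2.532623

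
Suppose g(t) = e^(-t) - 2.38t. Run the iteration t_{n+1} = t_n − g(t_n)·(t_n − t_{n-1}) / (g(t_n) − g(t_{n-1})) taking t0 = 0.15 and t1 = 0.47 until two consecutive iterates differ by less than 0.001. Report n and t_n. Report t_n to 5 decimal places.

g(0.15) = 0.5037080, g(0.47) = -0.4935977
t2 = 0.4700000 − (-0.4935977)·(0.3200000)/(-0.9973057) = 0.3116220;  |Δ| = 0.1583780
g(0.3116220) = -0.0094021
t3 = 0.3116220 − (-0.0094021)·(-0.1583780)/(0.4841956) = 0.3085466;  |Δ| = 0.0030754
g(0.3085466) = 0.0001727
t4 = 0.3085466 − 0.0001727·(-0.0030754)/(0.0095749) = 0.3086021;  |Δ| = 0.0000555
|t4 − t3| = 0.0000555 < 0.001

n = 4, t_n = 0.30860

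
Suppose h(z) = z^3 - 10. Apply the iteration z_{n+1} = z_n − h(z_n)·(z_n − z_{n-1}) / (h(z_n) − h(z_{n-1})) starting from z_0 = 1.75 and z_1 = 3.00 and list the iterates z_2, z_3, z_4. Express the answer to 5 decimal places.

2.01805, 2.11119, 2.15733

h(1.75) = -4.6406250, h(3.00) = 17.0000000
z_2 = 3.0000000 − 17.0000000·(3.0000000 − 1.7500000) / (17.0000000 − (-4.6406250)) = 3.0000000 − (21.2500000)/(21.6406250) = 2.0180505
h(2.0180505) = -1.7814327
z_3 = 2.0180505 − (-1.7814327)·(2.0180505 − 3.0000000) / (-1.7814327 − 17.0000000) = 2.0180505 − (1.7492769)/(-18.7814327) = 2.1111892
h(2.1111892) = -0.5901771
z_4 = 2.1111892 − (-0.5901771)·(2.1111892 − 2.0180505) / (-0.5901771 − (-1.7814327)) = 2.1111892 − (-0.0549683)/(1.1912555) = 2.1573323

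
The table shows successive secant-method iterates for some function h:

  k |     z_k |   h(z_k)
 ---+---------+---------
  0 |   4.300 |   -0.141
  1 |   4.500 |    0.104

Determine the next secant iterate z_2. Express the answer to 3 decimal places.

4.415

z_2 = 4.500 − 0.104·(4.500 − 4.300) / (0.104 − (-0.141))
   = 4.500 − (0.02080)/(0.24500) = 4.41510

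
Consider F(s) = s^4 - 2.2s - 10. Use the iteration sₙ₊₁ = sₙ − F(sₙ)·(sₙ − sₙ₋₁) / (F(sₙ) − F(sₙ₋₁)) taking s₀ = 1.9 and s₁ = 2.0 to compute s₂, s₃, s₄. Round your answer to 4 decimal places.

F(1.9) = -1.147900, F(2.0) = 1.600000
s₂ = 2.000000 − 1.600000·(2.000000 − 1.900000) / (1.600000 − (-1.147900)) = 2.000000 − (0.160000)/(2.747900) = 1.941774
F(1.941774) = -0.055344
s₃ = 1.941774 − (-0.055344)·(1.941774 − 2.000000) / (-0.055344 − 1.600000) = 1.941774 − (0.003222)/(-1.655344) = 1.943720
F(1.943720) = -0.002530
s₄ = 1.943720 − (-0.002530)·(1.943720 − 1.941774) / (-0.002530 − (-0.055344)) = 1.943720 − (-0.000005)/(0.052814) = 1.943814

1.9418, 1.9437, 1.9438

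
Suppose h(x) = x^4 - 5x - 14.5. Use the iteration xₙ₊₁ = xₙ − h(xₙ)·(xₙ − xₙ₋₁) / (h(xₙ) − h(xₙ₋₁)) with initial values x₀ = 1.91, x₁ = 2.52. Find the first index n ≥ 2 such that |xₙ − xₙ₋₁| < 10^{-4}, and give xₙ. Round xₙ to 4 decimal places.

h(1.91) = -10.741366, h(2.52) = 13.227580
x₂ = 2.520000 − 13.227580·(0.610000)/(23.968947) = 2.183363;  |Δ| = 0.336637
h(2.183363) = -2.691805
x₃ = 2.183363 − (-2.691805)·(-0.336637)/(-15.919385) = 2.240285;  |Δ| = 0.056922
h(2.240285) = -0.512291
x₄ = 2.240285 − (-0.512291)·(0.056922)/(2.179514) = 2.253665;  |Δ| = 0.013379
h(2.253665) = 0.027960
x₅ = 2.253665 − 0.027960·(0.013379)/(0.540250) = 2.252972;  |Δ| = 0.000692
h(2.252972) = -0.000267
x₆ = 2.252972 − (-0.000267)·(-0.000692)/(-0.028226) = 2.252979;  |Δ| = 0.000007
|x₆ − x₅| = 0.000007 < 10^{-4}

n = 6, xₙ = 2.2530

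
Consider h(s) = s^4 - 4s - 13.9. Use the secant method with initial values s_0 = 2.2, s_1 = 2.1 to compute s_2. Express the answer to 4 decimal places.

2.1797

h(2.2) = 0.725600, h(2.1) = -2.851900
s_2 = 2.100000 − (-2.851900)·(2.100000 − 2.200000) / (-2.851900 − 0.725600) = 2.100000 − (0.285190)/(-3.577500) = 2.179718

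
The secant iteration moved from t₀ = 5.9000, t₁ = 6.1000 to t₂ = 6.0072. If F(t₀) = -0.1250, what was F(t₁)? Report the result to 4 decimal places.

The secant line through (5.9000, -0.1250) and (6.1000, F(t₁)) crosses zero at t₂ = 6.0072.
So (5.9000, -0.1250), (6.1000, F(t₁)), (6.0072, 0) are collinear:
F(t₁) = -0.1250 · (6.1000 − 6.0072) / (5.9000 − 6.0072) = -0.1250 · (0.092800)/(-0.107200) = 0.108209

0.1082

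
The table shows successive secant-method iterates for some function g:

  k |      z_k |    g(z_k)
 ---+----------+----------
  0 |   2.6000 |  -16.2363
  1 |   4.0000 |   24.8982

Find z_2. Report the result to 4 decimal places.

z_2 = 4.0000 − 24.8982·(4.0000 − 2.6000) / (24.8982 − (-16.2363))
   = 4.0000 − (34.857480)/(41.134500) = 3.152597

3.1526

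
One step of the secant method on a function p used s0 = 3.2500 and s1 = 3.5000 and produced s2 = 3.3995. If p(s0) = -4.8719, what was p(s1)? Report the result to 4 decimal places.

3.2751

The secant line through (3.2500, -4.8719) and (3.5000, p(s1)) crosses zero at s2 = 3.3995.
So (3.2500, -4.8719), (3.5000, p(s1)), (3.3995, 0) are collinear:
p(s1) = -4.8719 · (3.5000 − 3.3995) / (3.2500 − 3.3995) = -4.8719 · (0.100500)/(-0.149500) = 3.275090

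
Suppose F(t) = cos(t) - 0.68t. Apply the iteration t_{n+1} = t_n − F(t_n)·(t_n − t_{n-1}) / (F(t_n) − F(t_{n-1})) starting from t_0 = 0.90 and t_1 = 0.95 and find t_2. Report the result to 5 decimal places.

0.90650

F(0.90) = 0.0096100, F(0.95) = -0.0643169
t_2 = 0.9500000 − (-0.0643169)·(0.9500000 − 0.9000000) / (-0.0643169 − 0.0096100) = 0.9500000 − (-0.0032158)/(-0.0739269) = 0.9064996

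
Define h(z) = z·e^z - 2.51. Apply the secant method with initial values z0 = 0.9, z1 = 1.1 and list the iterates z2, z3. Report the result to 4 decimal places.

h(0.9) = -0.296357, h(1.1) = 0.794583
z2 = 1.100000 − 0.794583·(1.100000 − 0.900000) / (0.794583 − (-0.296357)) = 1.100000 − (0.158917)/(1.090940) = 0.954331
h(0.954331) = -0.031669
z3 = 0.954331 − (-0.031669)·(0.954331 − 1.100000) / (-0.031669 − 0.794583) = 0.954331 − (0.004613)/(-0.826251) = 0.959914

0.9543, 0.9599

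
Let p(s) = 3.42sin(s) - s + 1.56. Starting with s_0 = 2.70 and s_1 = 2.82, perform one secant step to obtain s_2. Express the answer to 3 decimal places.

2.777

p(2.70) = 0.32164, p(2.82) = -0.17901
s_2 = 2.82000 − (-0.17901)·(2.82000 − 2.70000) / (-0.17901 − 0.32164) = 2.82000 − (-0.02148)/(-0.50065) = 2.77709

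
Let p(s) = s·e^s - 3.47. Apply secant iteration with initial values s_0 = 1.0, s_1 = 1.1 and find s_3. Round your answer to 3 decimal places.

1.126

p(1.0) = -0.75172, p(1.1) = -0.16542
s_2 = 1.10000 − (-0.16542)·(1.10000 − 1.00000) / (-0.16542 − (-0.75172)) = 1.10000 − (-0.01654)/(0.58630) = 1.12821
p(1.12821) = 0.01633
s_3 = 1.12821 − 0.01633·(1.12821 − 1.10000) / (0.01633 − (-0.16542)) = 1.12821 − (0.00046)/(0.18175) = 1.12568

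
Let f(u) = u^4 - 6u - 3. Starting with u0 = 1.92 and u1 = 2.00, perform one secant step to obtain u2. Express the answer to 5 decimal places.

1.95856

f(1.92) = -0.9304550, f(2.00) = 1.0000000
u2 = 2.0000000 − 1.0000000·(2.0000000 − 1.9200000) / (1.0000000 − (-0.9304550)) = 2.0000000 − (0.0800000)/(1.9304550) = 1.9585590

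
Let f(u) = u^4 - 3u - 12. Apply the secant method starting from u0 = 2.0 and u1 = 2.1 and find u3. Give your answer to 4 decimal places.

2.0653

f(2.0) = -2.000000, f(2.1) = 1.148100
u2 = 2.100000 − 1.148100·(2.100000 − 2.000000) / (1.148100 − (-2.000000)) = 2.100000 − (0.114810)/(3.148100) = 2.063530
f(2.063530) = -0.058685
u3 = 2.063530 − (-0.058685)·(2.063530 − 2.100000) / (-0.058685 − 1.148100) = 2.063530 − (0.002140)/(-1.206785) = 2.065304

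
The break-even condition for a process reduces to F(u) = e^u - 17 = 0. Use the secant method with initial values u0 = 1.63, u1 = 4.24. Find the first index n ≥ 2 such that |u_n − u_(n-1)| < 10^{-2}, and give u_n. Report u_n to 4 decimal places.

n = 7, u_n = 2.8333

F(1.63) = -11.896125, F(4.24) = 52.407852
u2 = 4.240000 − 52.407852·(2.610000)/(64.303977) = 2.112846;  |Δ| = 2.127154
F(2.112846) = -8.728255
u3 = 2.112846 − (-8.728255)·(-2.127154)/(-61.136107) = 2.416534;  |Δ| = 0.303689
F(2.416534) = -5.793049
u4 = 2.416534 − (-5.793049)·(0.303689)/(2.935206) = 3.015907;  |Δ| = 0.599373
F(3.015907) = 3.407599
u5 = 3.015907 − 3.407599·(0.599373)/(9.200648) = 2.793920;  |Δ| = 0.221987
F(2.793920) = -0.655026
u6 = 2.793920 − (-0.655026)·(-0.221987)/(-4.062625) = 2.829712;  |Δ| = 0.035791
F(2.829712) = -0.059421
u7 = 2.829712 − (-0.059421)·(0.035791)/(0.595605) = 2.833283;  |Δ| = 0.003571
|u7 − u6| = 0.003571 < 10^{-2}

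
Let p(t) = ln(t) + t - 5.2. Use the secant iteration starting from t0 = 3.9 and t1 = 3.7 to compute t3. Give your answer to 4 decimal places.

p(3.9) = 0.060977, p(3.7) = -0.191667
t2 = 3.700000 − (-0.191667)·(3.700000 − 3.900000) / (-0.191667 − 0.060977) = 3.700000 − (0.038333)/(-0.252644) = 3.851729
p(3.851729) = 0.000251
t3 = 3.851729 − 0.000251·(3.851729 − 3.700000) / (0.000251 − (-0.191667)) = 3.851729 − (0.000038)/(0.191919) = 3.851530

3.8515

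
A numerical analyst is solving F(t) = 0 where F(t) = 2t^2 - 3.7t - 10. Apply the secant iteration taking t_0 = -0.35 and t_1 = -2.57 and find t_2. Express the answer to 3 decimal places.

F(-0.35) = -8.46000, F(-2.57) = 12.71880
t_2 = -2.57000 − 12.71880·(-2.57000 − (-0.35000)) / (12.71880 − (-8.46000)) = -2.57000 − (-28.23574)/(21.17880) = -1.23679

-1.237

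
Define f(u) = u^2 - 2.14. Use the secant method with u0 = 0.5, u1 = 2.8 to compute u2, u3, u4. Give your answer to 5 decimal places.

1.07273, 1.32817, 1.48476

f(0.5) = -1.8900000, f(2.8) = 5.7000000
u2 = 2.8000000 − 5.7000000·(2.8000000 − 0.5000000) / (5.7000000 − (-1.8900000)) = 2.8000000 − (13.1100000)/(7.5900000) = 1.0727273
f(1.0727273) = -0.9892562
u3 = 1.0727273 − (-0.9892562)·(1.0727273 − 2.8000000) / (-0.9892562 − 5.7000000) = 1.0727273 − (1.7087153)/(-6.6892562) = 1.3281690
f(1.3281690) = -0.3759671
u4 = 1.3281690 − (-0.3759671)·(1.3281690 − 1.0727273) / (-0.3759671 − (-0.9892562)) = 1.3281690 − (-0.0960377)/(0.6132891) = 1.4847635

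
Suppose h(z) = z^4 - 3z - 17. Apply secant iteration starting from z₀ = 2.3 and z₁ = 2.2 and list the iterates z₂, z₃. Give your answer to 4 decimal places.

h(2.3) = 4.084100, h(2.2) = -0.174400
z₂ = 2.200000 − (-0.174400)·(2.200000 − 2.300000) / (-0.174400 − 4.084100) = 2.200000 − (0.017440)/(-4.258500) = 2.204095
h(2.204095) = -0.011770
z₃ = 2.204095 − (-0.011770)·(2.204095 − 2.200000) / (-0.011770 − (-0.174400)) = 2.204095 − (-0.000048)/(0.162630) = 2.204392

2.2041, 2.2044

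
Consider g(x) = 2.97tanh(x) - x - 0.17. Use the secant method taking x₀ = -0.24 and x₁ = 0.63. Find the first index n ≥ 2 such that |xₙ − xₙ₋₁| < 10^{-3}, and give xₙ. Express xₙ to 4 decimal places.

g(-0.24) = -0.629422, g(0.63) = 0.857415
x₂ = 0.630000 − 0.857415·(0.870000)/(1.486837) = 0.128297;  |Δ| = 0.501703
g(0.128297) = 0.080668
x₃ = 0.128297 − 0.080668·(-0.501703)/(-0.776747) = 0.076193;  |Δ| = 0.052103
g(0.076193) = -0.020336
x₄ = 0.076193 − (-0.020336)·(-0.052103)/(-0.101004) = 0.086684;  |Δ| = 0.010491
g(0.086684) = 0.000124
x₅ = 0.086684 − 0.000124·(0.010491)/(0.020460) = 0.086620;  |Δ| = 0.000064
|x₅ − x₄| = 0.000064 < 10^{-3}

n = 5, xₙ = 0.0866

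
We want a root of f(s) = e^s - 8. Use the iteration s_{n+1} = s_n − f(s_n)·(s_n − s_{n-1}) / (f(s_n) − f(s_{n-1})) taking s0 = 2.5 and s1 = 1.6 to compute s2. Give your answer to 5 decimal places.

1.97932

f(2.5) = 4.1824940, f(1.6) = -3.0469676
s2 = 1.6000000 − (-3.0469676)·(1.6000000 − 2.5000000) / (-3.0469676 − 4.1824940) = 1.6000000 − (2.7422708)/(-7.2294615) = 1.9793188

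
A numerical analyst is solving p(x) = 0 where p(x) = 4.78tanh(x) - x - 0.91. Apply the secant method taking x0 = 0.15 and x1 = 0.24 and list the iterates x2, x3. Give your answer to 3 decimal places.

p(0.15) = -0.34833, p(0.24) = -0.02433
x2 = 0.24000 − (-0.02433)·(0.24000 − 0.15000) / (-0.02433 − (-0.34833)) = 0.24000 − (-0.00219)/(0.32400) = 0.24676
p(0.24676) = -0.00062
x3 = 0.24676 − (-0.00062)·(0.24676 − 0.24000) / (-0.00062 − (-0.02433)) = 0.24676 − (0.00000)/(0.02371) = 0.24694

0.247, 0.247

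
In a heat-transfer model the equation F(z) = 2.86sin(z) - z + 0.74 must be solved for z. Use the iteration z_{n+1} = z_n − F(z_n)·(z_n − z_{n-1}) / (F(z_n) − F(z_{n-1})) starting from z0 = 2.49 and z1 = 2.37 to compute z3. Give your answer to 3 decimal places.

F(2.49) = -0.01554, F(2.37) = 0.36421
z2 = 2.37000 − 0.36421·(2.37000 − 2.49000) / (0.36421 − (-0.01554)) = 2.37000 − (-0.04371)/(0.37976) = 2.48509
F(2.48509) = 0.00052
z3 = 2.48509 − 0.00052·(2.48509 − 2.37000) / (0.00052 − 0.36421) = 2.48509 − (0.00006)/(-0.36370) = 2.48525

2.485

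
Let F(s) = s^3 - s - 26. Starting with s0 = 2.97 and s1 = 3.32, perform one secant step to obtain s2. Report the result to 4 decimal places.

3.0666

F(2.97) = -2.771927, F(3.32) = 7.274368
s2 = 3.320000 − 7.274368·(3.320000 − 2.970000) / (7.274368 − (-2.771927)) = 3.320000 − (2.546029)/(10.046295) = 3.066570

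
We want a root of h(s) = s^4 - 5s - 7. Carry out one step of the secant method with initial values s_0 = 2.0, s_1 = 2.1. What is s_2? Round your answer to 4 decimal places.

2.0339

h(2.0) = -1.000000, h(2.1) = 1.948100
s_2 = 2.100000 − 1.948100·(2.100000 − 2.000000) / (1.948100 − (-1.000000)) = 2.100000 − (0.194810)/(2.948100) = 2.033920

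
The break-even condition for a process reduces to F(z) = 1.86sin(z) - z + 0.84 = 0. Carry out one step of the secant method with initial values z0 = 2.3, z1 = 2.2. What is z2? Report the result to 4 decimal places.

F(2.3) = -0.072988, F(2.2) = 0.143803
z2 = 2.200000 − 0.143803·(2.200000 − 2.300000) / (0.143803 − (-0.072988)) = 2.200000 − (-0.014380)/(0.216792) = 2.266333

2.2663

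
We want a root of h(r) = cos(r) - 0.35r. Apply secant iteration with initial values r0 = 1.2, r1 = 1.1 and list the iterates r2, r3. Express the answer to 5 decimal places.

1.15434, 1.15474

h(1.2) = -0.0576422, h(1.1) = 0.0685961
r2 = 1.1000000 − 0.0685961·(1.1000000 − 1.2000000) / (0.0685961 − (-0.0576422)) = 1.1000000 − (-0.0068596)/(0.1262384) = 1.1543386
h(1.1543386) = 0.0005050
r3 = 1.1543386 − 0.0005050·(1.1543386 − 1.1000000) / (0.0005050 − 0.0685961) = 1.1543386 − (0.0000274)/(-0.0680911) = 1.1547416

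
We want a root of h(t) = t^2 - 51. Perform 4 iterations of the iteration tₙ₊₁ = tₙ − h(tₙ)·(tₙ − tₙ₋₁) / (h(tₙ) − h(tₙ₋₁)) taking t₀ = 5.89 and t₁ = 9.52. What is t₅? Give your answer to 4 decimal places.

7.1414

h(5.89) = -16.307900, h(9.52) = 39.630400
t₂ = 9.520000 − 39.630400·(9.520000 − 5.890000) / (39.630400 − (-16.307900)) = 9.520000 − (143.858352)/(55.938300) = 6.948267
h(6.948267) = -2.721581
t₃ = 6.948267 − (-2.721581)·(6.948267 − 9.520000) / (-2.721581 − 39.630400) = 6.948267 − (6.999178)/(-42.351981) = 7.113529
h(7.113529) = -0.397698
t₄ = 7.113529 − (-0.397698)·(7.113529 − 6.948267) / (-0.397698 − (-2.721581)) = 7.113529 − (-0.065724)/(2.323882) = 7.141812
h(7.141812) = 0.005474
t₅ = 7.141812 − 0.005474·(7.141812 − 7.113529) / (0.005474 − (-0.397698)) = 7.141812 − (0.000155)/(0.403172) = 7.141428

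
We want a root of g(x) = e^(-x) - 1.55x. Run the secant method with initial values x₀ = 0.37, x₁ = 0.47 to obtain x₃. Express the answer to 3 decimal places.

0.423

g(0.37) = 0.11723, g(0.47) = -0.10350
x₂ = 0.47000 − (-0.10350)·(0.47000 − 0.37000) / (-0.10350 − 0.11723) = 0.47000 − (-0.01035)/(-0.22073) = 0.42311
g(0.42311) = -0.00082
x₃ = 0.42311 − (-0.00082)·(0.42311 − 0.47000) / (-0.00082 − (-0.10350)) = 0.42311 − (0.00004)/(0.10268) = 0.42274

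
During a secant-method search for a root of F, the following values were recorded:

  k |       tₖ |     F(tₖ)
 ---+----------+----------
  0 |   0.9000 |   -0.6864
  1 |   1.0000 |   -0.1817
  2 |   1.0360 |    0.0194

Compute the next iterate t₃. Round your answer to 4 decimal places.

t₃ = 1.0360 − 0.0194·(1.0360 − 1.0000) / (0.0194 − (-0.1817))
   = 1.0360 − (0.000698)/(0.201100) = 1.032527

1.0325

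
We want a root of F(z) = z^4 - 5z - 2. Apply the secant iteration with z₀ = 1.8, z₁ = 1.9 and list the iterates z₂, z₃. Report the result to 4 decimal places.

F(1.8) = -0.502400, F(1.9) = 1.532100
z₂ = 1.900000 − 1.532100·(1.900000 − 1.800000) / (1.532100 − (-0.502400)) = 1.900000 − (0.153210)/(2.034500) = 1.824694
F(1.824694) = -0.037845
z₃ = 1.824694 − (-0.037845)·(1.824694 − 1.900000) / (-0.037845 − 1.532100) = 1.824694 − (0.002850)/(-1.569945) = 1.826509

1.8247, 1.8265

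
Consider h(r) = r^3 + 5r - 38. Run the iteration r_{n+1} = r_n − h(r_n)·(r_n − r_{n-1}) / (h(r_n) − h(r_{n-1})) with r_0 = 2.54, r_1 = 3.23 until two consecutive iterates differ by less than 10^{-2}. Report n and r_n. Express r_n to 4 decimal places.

n = 4, r_n = 2.8704

h(2.54) = -8.912936, h(3.23) = 11.848267
r_2 = 3.230000 − 11.848267·(0.690000)/(20.761203) = 2.836222;  |Δ| = 0.393778
h(2.836222) = -1.003879
r_3 = 2.836222 − (-1.003879)·(-0.393778)/(-12.852146) = 2.866980;  |Δ| = 0.030758
h(2.866980) = -0.099746
r_4 = 2.866980 − (-0.099746)·(0.030758)/(0.904133) = 2.870373;  |Δ| = 0.003393
|r_4 − r_3| = 0.003393 < 10^{-2}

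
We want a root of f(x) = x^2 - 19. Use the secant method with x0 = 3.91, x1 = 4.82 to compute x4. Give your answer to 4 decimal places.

f(3.91) = -3.711900, f(4.82) = 4.232400
x2 = 4.820000 − 4.232400·(4.820000 − 3.910000) / (4.232400 − (-3.711900)) = 4.820000 − (3.851484)/(7.944300) = 4.335189
f(4.335189) = -0.206136
x3 = 4.335189 − (-0.206136)·(4.335189 − 4.820000) / (-0.206136 − 4.232400) = 4.335189 − (0.099937)/(-4.438536) = 4.357705
f(4.357705) = -0.010409
x4 = 4.357705 − (-0.010409)·(4.357705 − 4.335189) / (-0.010409 − (-0.206136)) = 4.357705 − (-0.000234)/(0.195727) = 4.358902

4.3589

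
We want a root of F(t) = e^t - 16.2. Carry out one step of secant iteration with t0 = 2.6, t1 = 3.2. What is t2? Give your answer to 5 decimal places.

2.74832

F(2.6) = -2.7362620, F(3.2) = 8.3325302
t2 = 3.2000000 − 8.3325302·(3.2000000 − 2.6000000) / (8.3325302 − (-2.7362620)) = 3.2000000 − (4.9995181)/(11.0687922) = 2.7483231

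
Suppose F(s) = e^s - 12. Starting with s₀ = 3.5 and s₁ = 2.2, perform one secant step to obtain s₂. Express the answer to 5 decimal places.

2.36054

F(3.5) = 21.1154520, F(2.2) = -2.9749865
s₂ = 2.2000000 − (-2.9749865)·(2.2000000 − 3.5000000) / (-2.9749865 − 21.1154520) = 2.2000000 − (3.8674825)/(-24.0904385) = 2.3605401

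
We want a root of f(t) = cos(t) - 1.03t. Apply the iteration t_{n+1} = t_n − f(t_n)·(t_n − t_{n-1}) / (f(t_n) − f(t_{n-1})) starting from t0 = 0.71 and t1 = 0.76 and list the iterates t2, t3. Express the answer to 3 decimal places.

f(0.71) = 0.02706, f(0.76) = -0.05796
t2 = 0.76000 − (-0.05796)·(0.76000 − 0.71000) / (-0.05796 − 0.02706) = 0.76000 − (-0.00290)/(-0.08503) = 0.72591
f(0.72591) = 0.00020
t3 = 0.72591 − 0.00020·(0.72591 − 0.76000) / (0.00020 − (-0.05796)) = 0.72591 − (-0.00001)/(0.05817) = 0.72603

0.726, 0.726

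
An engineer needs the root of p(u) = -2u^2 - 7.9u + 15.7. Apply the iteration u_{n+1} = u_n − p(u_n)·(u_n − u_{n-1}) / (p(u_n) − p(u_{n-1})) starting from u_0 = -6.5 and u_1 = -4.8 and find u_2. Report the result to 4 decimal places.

-5.3129

p(-6.5) = -17.450000, p(-4.8) = 7.540000
u_2 = -4.800000 − 7.540000·(-4.800000 − (-6.500000)) / (7.540000 − (-17.450000)) = -4.800000 − (12.818000)/(24.990000) = -5.312925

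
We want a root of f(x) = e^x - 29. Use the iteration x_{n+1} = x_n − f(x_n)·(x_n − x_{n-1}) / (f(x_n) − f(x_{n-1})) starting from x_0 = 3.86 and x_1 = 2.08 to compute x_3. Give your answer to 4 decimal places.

f(3.86) = 18.465351, f(2.08) = -20.995531
x_2 = 2.080000 − (-20.995531)·(2.080000 − 3.860000) / (-20.995531 − 18.465351) = 2.080000 − (37.372045)/(-39.460882) = 3.027066
f(3.027066) = -8.363412
x_3 = 3.027066 − (-8.363412)·(3.027066 − 2.080000) / (-8.363412 − (-20.995531)) = 3.027066 − (-7.920700)/(12.632119) = 3.654094

3.6541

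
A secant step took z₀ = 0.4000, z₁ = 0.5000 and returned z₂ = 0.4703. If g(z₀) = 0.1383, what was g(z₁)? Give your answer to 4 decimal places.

The secant line through (0.4000, 0.1383) and (0.5000, g(z₁)) crosses zero at z₂ = 0.4703.
So (0.4000, 0.1383), (0.5000, g(z₁)), (0.4703, 0) are collinear:
g(z₁) = 0.1383 · (0.5000 − 0.4703) / (0.4000 − 0.4703) = 0.1383 · (0.029700)/(-0.070300) = -0.058428

-0.0584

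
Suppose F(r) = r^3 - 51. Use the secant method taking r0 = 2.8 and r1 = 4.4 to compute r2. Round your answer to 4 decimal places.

F(2.8) = -29.048000, F(4.4) = 34.184000
r2 = 4.400000 − 34.184000·(4.400000 − 2.800000) / (34.184000 − (-29.048000)) = 4.400000 − (54.694400)/(63.232000) = 3.535020

3.5350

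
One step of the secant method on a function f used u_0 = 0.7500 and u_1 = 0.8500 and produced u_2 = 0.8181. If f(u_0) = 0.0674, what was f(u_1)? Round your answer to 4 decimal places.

-0.0316

The secant line through (0.7500, 0.0674) and (0.8500, f(u_1)) crosses zero at u_2 = 0.8181.
So (0.7500, 0.0674), (0.8500, f(u_1)), (0.8181, 0) are collinear:
f(u_1) = 0.0674 · (0.8500 − 0.8181) / (0.7500 − 0.8181) = 0.0674 · (0.031900)/(-0.068100) = -0.031572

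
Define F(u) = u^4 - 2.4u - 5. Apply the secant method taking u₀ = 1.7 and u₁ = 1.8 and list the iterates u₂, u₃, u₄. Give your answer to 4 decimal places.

1.7382, 1.7404, 1.7405

F(1.7) = -0.727900, F(1.8) = 1.177600
u₂ = 1.800000 − 1.177600·(1.800000 − 1.700000) / (1.177600 − (-0.727900)) = 1.800000 − (0.117760)/(1.905500) = 1.738200
F(1.738200) = -0.043190
u₃ = 1.738200 − (-0.043190)·(1.738200 − 1.800000) / (-0.043190 − 1.177600) = 1.738200 − (0.002669)/(-1.220790) = 1.740386
F(1.740386) = -0.002421
u₄ = 1.740386 − (-0.002421)·(1.740386 − 1.738200) / (-0.002421 − (-0.043190)) = 1.740386 − (-0.000005)/(0.040769) = 1.740516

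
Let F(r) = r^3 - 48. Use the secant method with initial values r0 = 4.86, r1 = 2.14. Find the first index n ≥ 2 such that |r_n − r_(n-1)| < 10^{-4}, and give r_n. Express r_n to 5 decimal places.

n = 7, r_n = 3.63424

F(4.86) = 66.7912560, F(2.14) = -38.1996560
r2 = 2.1400000 − (-38.1996560)·(-2.7200000)/(-104.9909120) = 3.1296386;  |Δ| = 0.9896386
F(3.1296386) = -17.3463221
r3 = 3.1296386 − (-17.3463221)·(0.9896386)/(20.8533339) = 3.9528447;  |Δ| = 0.8232061
F(3.9528447) = 13.7631246
r4 = 3.9528447 − 13.7631246·(0.8232061)/(31.1094467) = 3.5886503;  |Δ| = 0.3641944
F(3.5886503) = -1.7838879
r5 = 3.5886503 − (-1.7838879)·(-0.3641944)/(-15.5470125) = 3.6304385;  |Δ| = 0.0417882
F(3.6304385) = -0.1505170
r6 = 3.6304385 − (-0.1505170)·(0.0417882)/(1.6333708) = 3.6342893;  |Δ| = 0.0038508
F(3.6342893) = 0.0019075
r7 = 3.6342893 − 0.0019075·(0.0038508)/(0.1524245) = 3.6342411;  |Δ| = 0.0000482
|r7 − r6| = 0.0000482 < 10^{-4}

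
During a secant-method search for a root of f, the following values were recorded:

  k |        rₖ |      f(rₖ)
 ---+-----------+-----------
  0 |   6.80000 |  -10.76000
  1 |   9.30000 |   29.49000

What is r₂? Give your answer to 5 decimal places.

7.46832

r₂ = 9.30000 − 29.49000·(9.30000 − 6.80000) / (29.49000 − (-10.76000))
   = 9.30000 − (73.7250000)/(40.2500000) = 7.4683230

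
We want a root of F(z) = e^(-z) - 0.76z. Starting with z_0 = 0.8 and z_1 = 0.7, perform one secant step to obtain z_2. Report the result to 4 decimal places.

0.6713

F(0.8) = -0.158671, F(0.7) = -0.035415
z_2 = 0.700000 − (-0.035415)·(0.700000 − 0.800000) / (-0.035415 − (-0.158671)) = 0.700000 − (0.003541)/(0.123256) = 0.671267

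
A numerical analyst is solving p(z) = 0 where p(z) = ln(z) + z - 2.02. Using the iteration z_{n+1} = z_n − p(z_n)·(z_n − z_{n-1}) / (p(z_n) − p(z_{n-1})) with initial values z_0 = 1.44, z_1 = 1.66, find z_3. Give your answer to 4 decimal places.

p(1.44) = -0.215357, p(1.66) = 0.146818
z_2 = 1.660000 − 0.146818·(1.660000 − 1.440000) / (0.146818 − (-0.215357)) = 1.660000 − (0.032300)/(0.362174) = 1.570817
p(1.570817) = 0.002413
z_3 = 1.570817 − 0.002413·(1.570817 − 1.660000) / (0.002413 − 0.146818) = 1.570817 − (-0.000215)/(-0.144405) = 1.569327

1.5693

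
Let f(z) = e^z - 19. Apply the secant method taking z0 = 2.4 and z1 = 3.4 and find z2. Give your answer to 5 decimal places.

f(2.4) = -7.9768236, f(3.4) = 10.9641000
z2 = 3.4000000 − 10.9641000·(3.4000000 − 2.4000000) / (10.9641000 − (-7.9768236)) = 3.4000000 − (10.9641000)/(18.9409237) = 2.8211423

2.82114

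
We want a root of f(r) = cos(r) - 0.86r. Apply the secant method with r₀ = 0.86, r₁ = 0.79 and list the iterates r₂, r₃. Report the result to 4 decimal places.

0.8053, 0.8055

f(0.86) = -0.087163, f(0.79) = 0.024445
r₂ = 0.790000 − 0.024445·(0.790000 − 0.860000) / (0.024445 − (-0.087163)) = 0.790000 − (-0.001711)/(0.111608) = 0.805332
f(0.805332) = 0.000286
r₃ = 0.805332 − 0.000286·(0.805332 − 0.790000) / (0.000286 − 0.024445) = 0.805332 − (0.000004)/(-0.024159) = 0.805514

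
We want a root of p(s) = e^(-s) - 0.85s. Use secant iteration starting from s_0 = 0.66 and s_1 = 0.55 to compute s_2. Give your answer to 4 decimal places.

0.6284

p(0.66) = -0.044149, p(0.55) = 0.109450
s_2 = 0.550000 − 0.109450·(0.550000 − 0.660000) / (0.109450 − (-0.044149)) = 0.550000 − (-0.012039)/(0.153598) = 0.628383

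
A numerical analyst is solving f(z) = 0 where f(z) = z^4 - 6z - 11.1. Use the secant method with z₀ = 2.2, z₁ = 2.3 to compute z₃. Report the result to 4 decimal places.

f(2.2) = -0.874400, f(2.3) = 3.084100
z₂ = 2.300000 − 3.084100·(2.300000 − 2.200000) / (3.084100 − (-0.874400)) = 2.300000 − (0.308410)/(3.958500) = 2.222089
f(2.222089) = -0.051848
z₃ = 2.222089 − (-0.051848)·(2.222089 − 2.300000) / (-0.051848 − 3.084100) = 2.222089 − (0.004040)/(-3.135948) = 2.223377

2.2234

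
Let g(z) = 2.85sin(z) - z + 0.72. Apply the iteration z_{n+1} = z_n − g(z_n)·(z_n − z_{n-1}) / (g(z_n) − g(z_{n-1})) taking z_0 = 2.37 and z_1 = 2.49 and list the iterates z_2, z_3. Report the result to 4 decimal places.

g(2.37) = 0.337242, g(2.49) = -0.041607
z_2 = 2.490000 − (-0.041607)·(2.490000 − 2.370000) / (-0.041607 − 0.337242) = 2.490000 − (-0.004993)/(-0.378849) = 2.476821
g(2.476821) = 0.001286
z_3 = 2.476821 − 0.001286·(2.476821 − 2.490000) / (0.001286 − (-0.041607)) = 2.476821 − (-0.000017)/(0.042893) = 2.477216

2.4768, 2.4772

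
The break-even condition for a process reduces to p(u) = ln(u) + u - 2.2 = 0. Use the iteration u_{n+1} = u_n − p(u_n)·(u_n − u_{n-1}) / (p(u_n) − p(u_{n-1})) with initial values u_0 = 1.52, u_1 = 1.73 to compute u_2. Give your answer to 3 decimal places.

p(1.52) = -0.26129, p(1.73) = 0.07812
u_2 = 1.73000 − 0.07812·(1.73000 − 1.52000) / (0.07812 − (-0.26129)) = 1.73000 − (0.01641)/(0.33941) = 1.68166

1.682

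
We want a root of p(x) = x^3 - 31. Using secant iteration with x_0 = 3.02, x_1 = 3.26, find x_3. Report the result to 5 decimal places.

p(3.02) = -3.4563920, p(3.26) = 3.6459760
x_2 = 3.2600000 − 3.6459760·(3.2600000 − 3.0200000) / (3.6459760 − (-3.4563920)) = 3.2600000 − (0.8750342)/(7.1023680) = 3.1367968
p(3.1367968) = -0.1355053
x_3 = 3.1367968 − (-0.1355053)·(3.1367968 − 3.2600000) / (-0.1355053 − 3.6459760) = 3.1367968 − (0.0166947)/(-3.7814813) = 3.1412117

3.14121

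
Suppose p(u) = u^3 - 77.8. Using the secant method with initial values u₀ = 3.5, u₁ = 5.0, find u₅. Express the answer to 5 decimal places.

p(3.5) = -34.9250000, p(5.0) = 47.2000000
u₂ = 5.0000000 − 47.2000000·(5.0000000 − 3.5000000) / (47.2000000 − (-34.9250000)) = 5.0000000 − (70.8000000)/(82.1250000) = 4.1378995
p(4.1378995) = -6.9500042
u₃ = 4.1378995 − (-6.9500042)·(4.1378995 − 5.0000000) / (-6.9500042 − 47.2000000) = 4.1378995 − (5.9916018)/(-54.1500042) = 4.2485478
p(4.2485478) = -1.1130410
u₄ = 4.2485478 − (-1.1130410)·(4.2485478 − 4.1378995) / (-1.1130410 − (-6.9500042)) = 4.2485478 − (-0.1231560)/(5.8369632) = 4.2696471
p(4.2696471) = 0.0351812
u₅ = 4.2696471 − 0.0351812·(4.2696471 − 4.2485478) / (0.0351812 − (-1.1130410)) = 4.2696471 − (0.0007423)/(1.1482222) = 4.2690006

4.26900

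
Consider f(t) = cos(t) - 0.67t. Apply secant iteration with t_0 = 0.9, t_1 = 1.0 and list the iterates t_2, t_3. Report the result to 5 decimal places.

0.91255, 0.91277

f(0.9) = 0.0186100, f(1.0) = -0.1296977
t_2 = 1.0000000 − (-0.1296977)·(1.0000000 − 0.9000000) / (-0.1296977 − 0.0186100) = 1.0000000 − (-0.0129698)/(-0.1483077) = 0.9125482
f(0.9125482) = 0.0003246
t_3 = 0.9125482 − 0.0003246·(0.9125482 − 1.0000000) / (0.0003246 − (-0.1296977)) = 0.9125482 − (-0.0000284)/(0.1300223) = 0.9127666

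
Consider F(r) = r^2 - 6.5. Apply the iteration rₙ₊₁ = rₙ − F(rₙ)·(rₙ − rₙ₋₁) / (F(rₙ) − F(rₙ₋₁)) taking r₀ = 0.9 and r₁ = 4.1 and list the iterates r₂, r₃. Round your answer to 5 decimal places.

F(0.9) = -5.6900000, F(4.1) = 10.3100000
r₂ = 4.1000000 − 10.3100000·(4.1000000 − 0.9000000) / (10.3100000 − (-5.6900000)) = 4.1000000 − (32.9920000)/(16.0000000) = 2.0380000
F(2.0380000) = -2.3465560
r₃ = 2.0380000 − (-2.3465560)·(2.0380000 − 4.1000000) / (-2.3465560 − 10.3100000) = 2.0380000 − (4.8385985)/(-12.6565560) = 2.4202998

2.03800, 2.42030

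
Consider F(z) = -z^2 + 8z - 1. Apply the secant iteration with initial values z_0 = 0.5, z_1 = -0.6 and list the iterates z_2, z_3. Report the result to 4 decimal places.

0.1605, 0.1299

F(0.5) = 2.750000, F(-0.6) = -6.160000
z_2 = -0.600000 − (-6.160000)·(-0.600000 − 0.500000) / (-6.160000 − 2.750000) = -0.600000 − (6.776000)/(-8.910000) = 0.160494
F(0.160494) = 0.258192
z_3 = 0.160494 − 0.258192·(0.160494 − (-0.600000)) / (0.258192 − (-6.160000)) = 0.160494 − (0.196354)/(6.418192) = 0.129901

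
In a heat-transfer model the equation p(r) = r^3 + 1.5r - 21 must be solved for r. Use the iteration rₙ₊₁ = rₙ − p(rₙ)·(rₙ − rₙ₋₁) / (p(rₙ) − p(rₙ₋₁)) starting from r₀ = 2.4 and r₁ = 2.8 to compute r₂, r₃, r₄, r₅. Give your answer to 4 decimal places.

p(2.4) = -3.576000, p(2.8) = 5.152000
r₂ = 2.800000 − 5.152000·(2.800000 − 2.400000) / (5.152000 − (-3.576000)) = 2.800000 − (2.060800)/(8.728000) = 2.563886
p(2.563886) = -0.300430
r₃ = 2.563886 − (-0.300430)·(2.563886 − 2.800000) / (-0.300430 − 5.152000) = 2.563886 − (0.070936)/(-5.452430) = 2.576896
p(2.576896) = -0.023049
r₄ = 2.576896 − (-0.023049)·(2.576896 − 2.563886) / (-0.023049 − (-0.300430)) = 2.576896 − (-0.000300)/(0.277381) = 2.577977
p(2.577977) = 0.000118
r₅ = 2.577977 − 0.000118·(2.577977 − 2.576896) / (0.000118 − (-0.023049)) = 2.577977 − (0.000000)/(0.023166) = 2.577972

2.5639, 2.5769, 2.5780, 2.5780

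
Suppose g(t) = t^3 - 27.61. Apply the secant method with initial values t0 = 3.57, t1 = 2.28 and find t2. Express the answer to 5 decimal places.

2.88414

g(3.57) = 17.8892930, g(2.28) = -15.7576480
t2 = 2.2800000 − (-15.7576480)·(2.2800000 − 3.5700000) / (-15.7576480 − 17.8892930) = 2.2800000 − (20.3273659)/(-33.6469410) = 2.8841371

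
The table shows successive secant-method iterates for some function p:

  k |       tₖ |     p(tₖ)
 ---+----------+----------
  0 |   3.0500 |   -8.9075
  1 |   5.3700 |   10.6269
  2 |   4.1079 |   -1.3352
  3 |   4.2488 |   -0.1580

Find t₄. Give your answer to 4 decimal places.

4.2677

t₄ = 4.2488 − (-0.1580)·(4.2488 − 4.1079) / (-0.1580 − (-1.3352))
   = 4.2488 − (-0.022262)/(1.177200) = 4.267711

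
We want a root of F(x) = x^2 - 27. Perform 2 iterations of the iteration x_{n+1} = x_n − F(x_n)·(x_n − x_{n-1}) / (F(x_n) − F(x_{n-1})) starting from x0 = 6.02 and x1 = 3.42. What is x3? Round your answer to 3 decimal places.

5.229

F(6.02) = 9.24040, F(3.42) = -15.30360
x2 = 3.42000 − (-15.30360)·(3.42000 − 6.02000) / (-15.30360 − 9.24040) = 3.42000 − (39.78936)/(-24.54400) = 5.04114
F(5.04114) = -1.58687
x3 = 5.04114 − (-1.58687)·(5.04114 − 3.42000) / (-1.58687 − (-15.30360)) = 5.04114 − (-2.57254)/(13.71673) = 5.22869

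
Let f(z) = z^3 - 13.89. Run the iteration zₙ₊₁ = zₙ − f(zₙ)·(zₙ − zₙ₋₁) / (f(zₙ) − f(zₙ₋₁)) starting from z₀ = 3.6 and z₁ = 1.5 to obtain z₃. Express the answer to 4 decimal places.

f(3.6) = 32.766000, f(1.5) = -10.515000
z₂ = 1.500000 − (-10.515000)·(1.500000 − 3.600000) / (-10.515000 − 32.766000) = 1.500000 − (22.081500)/(-43.281000) = 2.010189
f(2.010189) = -5.767105
z₃ = 2.010189 − (-5.767105)·(2.010189 − 1.500000) / (-5.767105 − (-10.515000)) = 2.010189 − (-2.942315)/(4.747895) = 2.629899

2.6299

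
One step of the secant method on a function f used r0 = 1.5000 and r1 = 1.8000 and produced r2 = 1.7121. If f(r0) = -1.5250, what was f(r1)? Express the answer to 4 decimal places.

0.6320

The secant line through (1.5000, -1.5250) and (1.8000, f(r1)) crosses zero at r2 = 1.7121.
So (1.5000, -1.5250), (1.8000, f(r1)), (1.7121, 0) are collinear:
f(r1) = -1.5250 · (1.8000 − 1.7121) / (1.5000 − 1.7121) = -1.5250 · (0.087900)/(-0.212100) = 0.632001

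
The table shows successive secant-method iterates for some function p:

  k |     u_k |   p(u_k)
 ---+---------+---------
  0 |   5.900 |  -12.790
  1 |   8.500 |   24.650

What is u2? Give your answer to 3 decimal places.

u2 = 8.500 − 24.650·(8.500 − 5.900) / (24.650 − (-12.790))
   = 8.500 − (64.09000)/(37.44000) = 6.78819

6.788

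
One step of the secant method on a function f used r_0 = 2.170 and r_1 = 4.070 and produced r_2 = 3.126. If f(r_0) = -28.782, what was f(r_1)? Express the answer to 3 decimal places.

28.421

The secant line through (2.170, -28.782) and (4.070, f(r_1)) crosses zero at r_2 = 3.126.
So (2.170, -28.782), (4.070, f(r_1)), (3.126, 0) are collinear:
f(r_1) = -28.782 · (4.070 − 3.126) / (2.170 − 3.126) = -28.782 · (0.94400)/(-0.95600) = 28.42072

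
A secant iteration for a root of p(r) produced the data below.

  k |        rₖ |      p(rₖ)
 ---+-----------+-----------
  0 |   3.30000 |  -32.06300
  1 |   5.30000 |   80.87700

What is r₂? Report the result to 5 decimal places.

3.86779

r₂ = 5.30000 − 80.87700·(5.30000 − 3.30000) / (80.87700 − (-32.06300))
   = 5.30000 − (161.7540000)/(112.9400000) = 3.8677882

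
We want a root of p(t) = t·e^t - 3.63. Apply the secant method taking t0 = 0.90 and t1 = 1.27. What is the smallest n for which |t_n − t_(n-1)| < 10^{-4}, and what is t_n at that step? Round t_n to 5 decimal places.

p(0.90) = -1.4163572, p(1.27) = 0.8922828
t2 = 1.2700000 − 0.8922828·(0.3700000)/(2.3086400) = 1.1269961;  |Δ| = 0.1430039
p(1.1269961) = -0.1516717
t3 = 1.1269961 − (-0.1516717)·(-0.1430039)/(-1.0439545) = 1.1477725;  |Δ| = 0.0207764
p(1.1477725) = -0.0131785
t4 = 1.1477725 − (-0.0131785)·(0.0207764)/(0.1384932) = 1.1497495;  |Δ| = 0.0019770
p(1.1497495) = 0.0002213
t5 = 1.1497495 − 0.0002213·(0.0019770)/(0.0133998) = 1.1497169;  |Δ| = 0.0000326
|t5 − t4| = 0.0000326 < 10^{-4}

n = 5, t_n = 1.14972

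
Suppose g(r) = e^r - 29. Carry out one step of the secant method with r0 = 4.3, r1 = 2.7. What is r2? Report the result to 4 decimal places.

g(4.3) = 44.699794, g(2.7) = -14.120268
r2 = 2.700000 − (-14.120268)·(2.700000 − 4.300000) / (-14.120268 − 44.699794) = 2.700000 − (22.592429)/(-58.820062) = 3.084094

3.0841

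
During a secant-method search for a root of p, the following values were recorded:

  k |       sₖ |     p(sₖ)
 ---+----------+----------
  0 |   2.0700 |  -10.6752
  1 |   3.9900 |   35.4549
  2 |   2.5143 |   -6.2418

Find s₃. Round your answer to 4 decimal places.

2.7352

s₃ = 2.5143 − (-6.2418)·(2.5143 − 3.9900) / (-6.2418 − 35.4549)
   = 2.5143 − (9.211024)/(-41.696700) = 2.735205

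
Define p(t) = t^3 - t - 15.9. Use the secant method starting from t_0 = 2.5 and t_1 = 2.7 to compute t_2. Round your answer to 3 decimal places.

p(2.5) = -2.77500, p(2.7) = 1.08300
t_2 = 2.70000 − 1.08300·(2.70000 − 2.50000) / (1.08300 − (-2.77500)) = 2.70000 − (0.21660)/(3.85800) = 2.64386

2.644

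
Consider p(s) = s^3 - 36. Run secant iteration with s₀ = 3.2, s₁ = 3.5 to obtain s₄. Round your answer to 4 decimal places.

p(3.2) = -3.232000, p(3.5) = 6.875000
s₂ = 3.500000 − 6.875000·(3.500000 − 3.200000) / (6.875000 − (-3.232000)) = 3.500000 − (2.062500)/(10.107000) = 3.295934
p(3.295934) = -0.195689
s₃ = 3.295934 − (-0.195689)·(3.295934 − 3.500000) / (-0.195689 − 6.875000) = 3.295934 − (0.039933)/(-7.070689) = 3.301581
p(3.301581) = -0.011315
s₄ = 3.301581 − (-0.011315)·(3.301581 − 3.295934) / (-0.011315 − (-0.195689)) = 3.301581 − (-0.000064)/(0.184373) = 3.301928

3.3019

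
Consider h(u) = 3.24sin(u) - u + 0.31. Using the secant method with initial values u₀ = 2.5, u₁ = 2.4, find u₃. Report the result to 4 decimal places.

2.4288

h(2.5) = -0.250950, h(2.4) = 0.098501
u₂ = 2.400000 − 0.098501·(2.400000 − 2.500000) / (0.098501 − (-0.250950)) = 2.400000 − (-0.009850)/(0.349451) = 2.428187
h(2.428187) = 0.002109
u₃ = 2.428187 − 0.002109·(2.428187 − 2.400000) / (0.002109 − 0.098501) = 2.428187 − (0.000059)/(-0.096391) = 2.428804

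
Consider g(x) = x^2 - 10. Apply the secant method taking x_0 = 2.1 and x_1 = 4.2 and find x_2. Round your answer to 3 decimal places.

2.987

g(2.1) = -5.59000, g(4.2) = 7.64000
x_2 = 4.20000 − 7.64000·(4.20000 − 2.10000) / (7.64000 − (-5.59000)) = 4.20000 − (16.04400)/(13.23000) = 2.98730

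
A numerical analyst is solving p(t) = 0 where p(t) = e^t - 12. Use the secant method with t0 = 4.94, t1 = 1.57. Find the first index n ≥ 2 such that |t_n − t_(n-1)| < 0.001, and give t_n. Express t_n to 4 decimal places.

p(4.94) = 127.770250, p(1.57) = -7.193352
t2 = 1.570000 − (-7.193352)·(-3.370000)/(-134.963601) = 1.749616;  |Δ| = 0.179616
p(1.749616) = -6.247608
t3 = 1.749616 − (-6.247608)·(0.179616)/(0.945744) = 2.936162;  |Δ| = 1.186546
p(2.936162) = 6.843389
t4 = 2.936162 − 6.843389·(1.186546)/(13.090997) = 2.315889;  |Δ| = 0.620273
p(2.315889) = -1.866076
t5 = 2.315889 − (-1.866076)·(-0.620273)/(-8.709465) = 2.448787;  |Δ| = 0.132899
p(2.448787) = -0.425696
t6 = 2.448787 − (-0.425696)·(0.132899)/(1.440379) = 2.488065;  |Δ| = 0.039278
p(2.488065) = 0.037960
t7 = 2.488065 − 0.037960·(0.039278)/(0.463656) = 2.484849;  |Δ| = 0.003216
p(2.484849) = -0.000688
t8 = 2.484849 − (-0.000688)·(-0.003216)/(-0.038648) = 2.484907;  |Δ| = 0.000057
|t8 − t7| = 0.000057 < 0.001

n = 8, t_n = 2.4849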